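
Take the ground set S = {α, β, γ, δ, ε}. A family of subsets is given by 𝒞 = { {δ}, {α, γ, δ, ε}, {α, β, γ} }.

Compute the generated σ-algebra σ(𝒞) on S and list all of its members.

Initial family (5 sets): { ∅, {δ}, {α, β, γ}, {α, γ, δ, ε}, S }.
Pass 1: 4 new —
  {β}  = {α, γ, δ, ε}ᶜ
  {δ, ε}  = {α, β, γ}ᶜ
  {α, β, γ, δ}  = {α, β, γ} ∪ {δ}
  {α, β, γ, ε}  = {δ}ᶜ
Pass 2: +3 →
  {ε}  = {α, β, γ, δ}ᶜ
  {β, δ}  = {β} ∪ {δ}
  {β, δ, ε}  = {β} ∪ {δ, ε}
Pass 3 adds 3:
  {α, γ}  = {β, δ, ε}ᶜ
  {β, ε}  = {β} ∪ {ε}
  {α, γ, ε}  = {β, δ}ᶜ
Pass 4. New:
  {α, γ, δ}  = {β, ε}ᶜ
Pass 5: no new sets; the family is a σ-algebra.

Hence σ(𝒞) has 16 members: { ∅, {β}, {δ}, {ε}, {α, γ}, {β, δ}, {β, ε}, {δ, ε}, {α, β, γ}, {α, γ, δ}, {α, γ, ε}, {β, δ, ε}, {α, β, γ, δ}, {α, β, γ, ε}, {α, γ, δ, ε}, S }.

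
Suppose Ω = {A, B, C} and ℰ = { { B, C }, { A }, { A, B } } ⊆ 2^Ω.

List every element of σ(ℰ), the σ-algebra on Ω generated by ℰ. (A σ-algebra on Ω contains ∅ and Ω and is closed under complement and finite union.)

Take S₀ = ℰ ∪ {∅, Ω} = { {  }, { A }, { A, B }, { B, C }, Ω }.
Iteration 1 adds 1:
  { C }  = { A, B }ᶜ
  — 6 sets.
Iteration 2 (1 new):
  { A, C }  = { C } ∪ { A }
  — 7 sets.
Iteration 3: +1 →
  { B }  = { A, C }ᶜ
  — 8 sets.
Iteration 4: no new sets; the family is a σ-algebra.

|σ(ℰ)| = 8.  σ(ℰ) = { {  }, { A }, { B }, { C }, { A, B }, { A, C }, { B, C }, Ω }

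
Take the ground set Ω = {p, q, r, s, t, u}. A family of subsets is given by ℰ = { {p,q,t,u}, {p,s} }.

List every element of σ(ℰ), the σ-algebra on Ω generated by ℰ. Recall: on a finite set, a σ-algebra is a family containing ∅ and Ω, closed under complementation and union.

|σ(ℰ)| = 16.  σ(ℰ) = { {}, {p}, {r}, {s}, {p,r}, {p,s}, {r,s}, {p,r,s}, {q,t,u}, {p,q,t,u}, {q,r,t,u}, {q,s,t,u}, {p,q,r,t,u}, {p,q,s,t,u}, {q,r,s,t,u}, Ω }

Check:
Start: ℰ ∪ {∅, Ω} = { {}, {p,s}, {p,q,t,u}, Ω }.
Iteration 1: +3 →
  {r,s}  = ᶜ of {p,q,t,u}
  {q,r,t,u}  = ᶜ of {p,s}
  {p,q,s,t,u}  = {p,s} ∪ {p,q,t,u}
  [7 total]
Iteration 2. New:
  {r}  = ᶜ of {p,q,s,t,u}
  {p,r,s}  = {r,s} ∪ {p,s}
  {p,q,r,t,u}  = {q,r,t,u} ∪ {p,q,t,u}
  {q,r,s,t,u}  = {r,s} ∪ {q,r,t,u}
  [11 total]
Iteration 3 (3 new):
  {p}  = ᶜ of {q,r,s,t,u}
  {s}  = ᶜ of {p,q,r,t,u}
  {q,t,u}  = ᶜ of {p,r,s}
  [14 total]
Iteration 4 adds 2:
  {p,r}  = {r} ∪ {p}
  {q,s,t,u}  = {s} ∪ {q,t,u}
  [16 total]
Iteration 5 adds nothing — fixpoint reached.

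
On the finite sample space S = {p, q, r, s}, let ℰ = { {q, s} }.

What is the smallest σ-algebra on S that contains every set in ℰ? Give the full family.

Initial family (3 sets): { {}, {q, s}, S }.
Step 1. New:
  {p, r}  = S∖{q, s}
After Step 2 the family is unchanged; done.

Hence σ(ℰ) has 4 members: { {}, {p, r}, {q, s}, S }.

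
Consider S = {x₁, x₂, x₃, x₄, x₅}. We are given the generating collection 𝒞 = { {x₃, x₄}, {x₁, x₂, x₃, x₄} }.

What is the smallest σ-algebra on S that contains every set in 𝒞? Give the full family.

Start: 𝒞 ∪ {∅, S} = { {}, {x₃, x₄}, {x₁, x₂, x₃, x₄}, S }.
Pass 1: +2 →
  {x₅}  = S∖{x₁, x₂, x₃, x₄}
  {x₁, x₂, x₅}  = S∖{x₃, x₄}
  — 6 sets.
Pass 2 adds 1:
  {x₃, x₄, x₅}  = {x₃, x₄} ∪ {x₅}
  — 7 sets.
Pass 3 adds 1:
  {x₁, x₂}  = S∖{x₃, x₄, x₅}
  — 8 sets.
Pass 4: no new sets; the family is a σ-algebra.

Hence σ(𝒞) has 8 members: { {}, {x₅}, {x₁, x₂}, {x₃, x₄}, {x₁, x₂, x₅}, {x₃, x₄, x₅}, {x₁, x₂, x₃, x₄}, S }.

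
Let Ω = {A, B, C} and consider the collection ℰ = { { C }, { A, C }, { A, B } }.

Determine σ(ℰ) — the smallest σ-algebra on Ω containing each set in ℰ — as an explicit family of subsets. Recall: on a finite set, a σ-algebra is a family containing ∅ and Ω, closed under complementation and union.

Answer: σ(ℰ) = { {}, { A }, { B }, { C }, { A, B }, { A, C }, { B, C }, Ω }

Check:
Seed the family with ℰ together with ∅ and Ω: { {}, { C }, { A, B }, { A, C }, Ω }.
Round 1: 1 new —
  { B }  = { A, C }ᶜ
  |family| = 6
Round 2: 1 new —
  { B, C }  = { C } ∪ { B }
  |family| = 7
Round 3: 1 new —
  { A }  = { B, C }ᶜ
  |family| = 8
Round 4: already closed under ᶜ and ∪.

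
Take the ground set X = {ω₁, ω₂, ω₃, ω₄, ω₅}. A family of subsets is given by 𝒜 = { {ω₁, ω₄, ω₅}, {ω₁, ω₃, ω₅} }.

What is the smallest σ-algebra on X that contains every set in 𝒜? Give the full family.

Take S₀ = 𝒜 ∪ {∅, X} = { ∅, {ω₁, ω₃, ω₅}, {ω₁, ω₄, ω₅}, X }.
Iteration 1: 3 new —
  {ω₂, ω₃}  = {ω₁, ω₄, ω₅}ᶜ
  {ω₂, ω₄}  = {ω₁, ω₃, ω₅}ᶜ
  {ω₁, ω₃, ω₄, ω₅}  = {ω₁, ω₃, ω₅} ∪ {ω₁, ω₄, ω₅}
Iteration 2: +4 →
  {ω₂}  = {ω₁, ω₃, ω₄, ω₅}ᶜ
  {ω₂, ω₃, ω₄}  = {ω₂, ω₃} ∪ {ω₂, ω₄}
  {ω₁, ω₂, ω₃, ω₅}  = {ω₂, ω₃} ∪ {ω₁, ω₃, ω₅}
  {ω₁, ω₂, ω₄, ω₅}  = {ω₁, ω₄, ω₅} ∪ {ω₂, ω₄}
Iteration 3 (3 new):
  {ω₃}  = {ω₁, ω₂, ω₄, ω₅}ᶜ
  {ω₄}  = {ω₁, ω₂, ω₃, ω₅}ᶜ
  {ω₁, ω₅}  = {ω₂, ω₃, ω₄}ᶜ
Iteration 4. New:
  {ω₃, ω₄}  = {ω₃} ∪ {ω₄}
  {ω₁, ω₂, ω₅}  = {ω₁, ω₅} ∪ {ω₂}
Iteration 5 adds nothing — fixpoint reached.

σ(𝒜) = { ∅, {ω₂}, {ω₃}, {ω₄}, {ω₁, ω₅}, {ω₂, ω₃}, {ω₂, ω₄}, {ω₃, ω₄}, {ω₁, ω₂, ω₅}, {ω₁, ω₃, ω₅}, {ω₁, ω₄, ω₅}, {ω₂, ω₃, ω₄}, {ω₁, ω₂, ω₃, ω₅}, {ω₁, ω₂, ω₄, ω₅}, {ω₁, ω₃, ω₄, ω₅}, X }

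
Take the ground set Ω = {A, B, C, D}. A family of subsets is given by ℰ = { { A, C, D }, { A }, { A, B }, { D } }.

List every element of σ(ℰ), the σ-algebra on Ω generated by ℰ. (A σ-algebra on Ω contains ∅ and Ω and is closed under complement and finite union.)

Start: ℰ ∪ {∅, Ω} = { {}, { A }, { D }, { A, B }, { A, C, D }, Ω }.
Step 1. New:
  { B }  = ᶜ of { A, C, D }
  { A, D }  = { D } ∪ { A }
  { C, D }  = ᶜ of { A, B }
  { A, B, C }  = ᶜ of { D }
  { A, B, D }  = { A, B } ∪ { D }
  { B, C, D }  = ᶜ of { A }
Step 2: +3 →
  { C }  = ᶜ of { A, B, D }
  { B, C }  = ᶜ of { A, D }
  { B, D }  = { B } ∪ { D }
Step 3: +1 →
  { A, C }  = ᶜ of { B, D }
Step 4: closed — nothing new.

Hence σ(ℰ) has 16 members: { {}, { A }, { B }, { C }, { D }, { A, B }, { A, C }, { A, D }, { B, C }, { B, D }, { C, D }, { A, B, C }, { A, B, D }, { A, C, D }, { B, C, D }, Ω }.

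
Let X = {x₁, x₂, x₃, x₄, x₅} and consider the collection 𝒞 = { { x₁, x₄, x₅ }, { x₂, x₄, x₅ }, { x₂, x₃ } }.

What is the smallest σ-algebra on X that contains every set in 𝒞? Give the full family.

Initial family (5 sets): { {}, { x₂, x₃ }, { x₁, x₄, x₅ }, { x₂, x₄, x₅ }, X }.
Pass 1: +3 →
  { x₁, x₃ }  = { x₂, x₄, x₅ }ᶜ
  { x₁, x₂, x₄, x₅ }  = { x₁, x₄, x₅ } ∪ { x₂, x₄, x₅ }
  { x₂, x₃, x₄, x₅ }  = { x₂, x₃ } ∪ { x₂, x₄, x₅ }
  [8 total]
Pass 2: 4 new —
  { x₁ }  = { x₂, x₃, x₄, x₅ }ᶜ
  { x₃ }  = { x₁, x₂, x₄, x₅ }ᶜ
  { x₁, x₂, x₃ }  = { x₂, x₃ } ∪ { x₁, x₃ }
  { x₁, x₃, x₄, x₅ }  = { x₁, x₄, x₅ } ∪ { x₁, x₃ }
  [12 total]
Pass 3: 2 new —
  { x₂ }  = { x₁, x₃, x₄, x₅ }ᶜ
  { x₄, x₅ }  = { x₁, x₂, x₃ }ᶜ
  [14 total]
Pass 4. New:
  { x₁, x₂ }  = { x₂ } ∪ { x₁ }
  { x₃, x₄, x₅ }  = { x₃ } ∪ { x₄, x₅ }
  [16 total]
Pass 5: closed — nothing new.

Therefore σ(𝒞) = { {}, { x₁ }, { x₂ }, { x₃ }, { x₁, x₂ }, { x₁, x₃ }, { x₂, x₃ }, { x₄, x₅ }, { x₁, x₂, x₃ }, { x₁, x₄, x₅ }, { x₂, x₄, x₅ }, { x₃, x₄, x₅ }, { x₁, x₂, x₄, x₅ }, { x₁, x₃, x₄, x₅ }, { x₂, x₃, x₄, x₅ }, X } (|σ(𝒞)| = 16).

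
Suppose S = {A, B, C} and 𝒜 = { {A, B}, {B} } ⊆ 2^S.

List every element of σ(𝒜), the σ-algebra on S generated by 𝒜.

σ(𝒜) (8 sets): { {}, {A}, {B}, {C}, {A, B}, {A, C}, {B, C}, S }

Working:
Seed the family with 𝒜 together with ∅ and S: { {}, {B}, {A, B}, S }.
Iteration 1 adds 2:
  {C}  = ᶜ of {A, B}
  {A, C}  = ᶜ of {B}
  [6 total]
Iteration 2. New:
  {B, C}  = {C} ∪ {B}
  [7 total]
Iteration 3 adds 1:
  {A}  = ᶜ of {B, C}
  [8 total]
Iteration 4: already closed under ᶜ and ∪.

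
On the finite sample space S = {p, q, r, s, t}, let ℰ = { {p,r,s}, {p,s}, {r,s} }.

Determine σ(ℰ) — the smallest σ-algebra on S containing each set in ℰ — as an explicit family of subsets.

Begin from { ∅, {p,s}, {r,s}, {p,r,s}, S } (that is, ℰ plus ∅ and S).
Step 1: 3 new —
  {q,t}  = complement {p,r,s}
  {p,q,t}  = complement {r,s}
  {q,r,t}  = complement {p,s}
  [8 total]
Step 2: 3 new —
  {p,q,r,t}  = {p,q,t} ∪ {q,r,t}
  {p,q,s,t}  = {q,t} ∪ {p,s}
  {q,r,s,t}  = {q,t} ∪ {r,s}
  [11 total]
Step 3 (3 new):
  {p}  = complement {q,r,s,t}
  {r}  = complement {p,q,s,t}
  {s}  = complement {p,q,r,t}
  [14 total]
Step 4. New:
  {p,r}  = {r} ∪ {p}
  {q,s,t}  = {q,t} ∪ {s}
  [16 total]
Step 5 adds nothing — fixpoint reached.

σ(ℰ) = { ∅, {p}, {r}, {s}, {p,r}, {p,s}, {q,t}, {r,s}, {p,q,t}, {p,r,s}, {q,r,t}, {q,s,t}, {p,q,r,t}, {p,q,s,t}, {q,r,s,t}, S }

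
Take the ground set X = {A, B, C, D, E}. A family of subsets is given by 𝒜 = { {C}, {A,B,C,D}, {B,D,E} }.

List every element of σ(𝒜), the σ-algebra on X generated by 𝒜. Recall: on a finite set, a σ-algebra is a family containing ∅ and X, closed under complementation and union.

σ(𝒜) = { {}, {A}, {C}, {E}, {A,C}, {A,E}, {B,D}, {C,E}, {A,B,D}, {A,C,E}, {B,C,D}, {B,D,E}, {A,B,C,D}, {A,B,D,E}, {B,C,D,E}, X }

Trace:
Begin from { {}, {C}, {B,D,E}, {A,B,C,D}, X } (that is, 𝒜 plus ∅ and X).
Step 1 (4 new):
  {E}  = ᶜ of {A,B,C,D}
  {A,C}  = ᶜ of {B,D,E}
  {A,B,D,E}  = ᶜ of {C}
  {B,C,D,E}  = {C} ∪ {B,D,E}
  (now 9)
Step 2 (3 new):
  {A}  = ᶜ of {B,C,D,E}
  {C,E}  = {E} ∪ {C}
  {A,C,E}  = {E} ∪ {A,C}
  (now 12)
Step 3. New:
  {A,E}  = {E} ∪ {A}
  {B,D}  = ᶜ of {A,C,E}
  {A,B,D}  = ᶜ of {C,E}
  (now 15)
Step 4: 1 new —
  {B,C,D}  = ᶜ of {A,E}
  (now 16)
Step 5: closed — nothing new.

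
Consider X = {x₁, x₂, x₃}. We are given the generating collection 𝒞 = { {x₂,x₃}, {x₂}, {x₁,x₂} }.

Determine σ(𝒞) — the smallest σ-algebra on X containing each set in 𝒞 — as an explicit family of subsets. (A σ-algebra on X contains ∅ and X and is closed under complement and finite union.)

Seed the family with 𝒞 together with ∅ and X: { {}, {x₂}, {x₁,x₂}, {x₂,x₃}, X }.
Round 1 (3 new):
  {x₁}  = X∖{x₂,x₃}
  {x₃}  = X∖{x₁,x₂}
  {x₁,x₃}  = X∖{x₂}
  — 8 sets.
Round 2: stable.

Hence σ(𝒞) has 8 members: { {}, {x₁}, {x₂}, {x₃}, {x₁,x₂}, {x₁,x₃}, {x₂,x₃}, X }.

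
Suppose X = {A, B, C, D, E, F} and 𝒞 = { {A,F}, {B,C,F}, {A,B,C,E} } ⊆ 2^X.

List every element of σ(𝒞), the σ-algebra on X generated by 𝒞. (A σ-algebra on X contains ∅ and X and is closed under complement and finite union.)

Start: 𝒞 ∪ {∅, X} = { ∅, {A,F}, {B,C,F}, {A,B,C,E}, X }.
Round 1 adds 5:
  {D,F}  = ᶜ of {A,B,C,E}
  {A,D,E}  = ᶜ of {B,C,F}
  {A,B,C,F}  = {A,F} ∪ {B,C,F}
  {B,C,D,E}  = ᶜ of {A,F}
  {A,B,C,E,F}  = {A,F} ∪ {A,B,C,E}
  (now 10)
Round 2: 8 new —
  {D}  = ᶜ of {A,B,C,E,F}
  {D,E}  = ᶜ of {A,B,C,F}
  {A,D,F}  = {A,F} ∪ {D,F}
  {A,D,E,F}  = {A,D,E} ∪ {A,F}
  {B,C,D,F}  = {B,C,F} ∪ {D,F}
  {A,B,C,D,E}  = {A,D,E} ∪ {B,C,D,E}
  {A,B,C,D,F}  = {A,B,C,F} ∪ {D,F}
  {B,C,D,E,F}  = {B,C,F} ∪ {B,C,D,E}
  (now 18)
Round 3 (7 new):
  {A}  = ᶜ of {B,C,D,E,F}
  {E}  = ᶜ of {A,B,C,D,F}
  {F}  = ᶜ of {A,B,C,D,E}
  {A,E}  = ᶜ of {B,C,D,F}
  {B,C}  = ᶜ of {A,D,E,F}
  {B,C,E}  = ᶜ of {A,D,F}
  {D,E,F}  = {D,E} ∪ {D,F}
  (now 25)
Round 4 (6 new):
  {A,D}  = {A} ∪ {D}
  {E,F}  = {F} ∪ {E}
  {A,B,C}  = ᶜ of {D,E,F}
  {A,E,F}  = {A,F} ∪ {E}
  {B,C,D}  = {B,C} ∪ {D}
  {B,C,E,F}  = {B,C,F} ∪ {E}
  (now 31)
Round 5: +1 →
  {A,B,C,D}  = ᶜ of {E,F}
  (now 32)
Round 6: already closed under ᶜ and ∪.

Therefore σ(𝒞) = { ∅, {A}, {D}, {E}, {F}, {A,D}, {A,E}, {A,F}, {B,C}, {D,E}, {D,F}, {E,F}, {A,B,C}, {A,D,E}, {A,D,F}, {A,E,F}, {B,C,D}, {B,C,E}, {B,C,F}, {D,E,F}, {A,B,C,D}, {A,B,C,E}, {A,B,C,F}, {A,D,E,F}, {B,C,D,E}, {B,C,D,F}, {B,C,E,F}, {A,B,C,D,E}, {A,B,C,D,F}, {A,B,C,E,F}, {B,C,D,E,F}, X } (|σ(𝒞)| = 32).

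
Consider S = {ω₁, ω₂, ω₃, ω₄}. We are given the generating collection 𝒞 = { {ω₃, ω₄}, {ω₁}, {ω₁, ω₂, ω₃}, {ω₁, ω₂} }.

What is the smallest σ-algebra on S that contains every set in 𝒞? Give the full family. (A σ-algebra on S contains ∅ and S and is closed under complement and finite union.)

σ(𝒞) = { ∅, {ω₁}, {ω₂}, {ω₃}, {ω₄}, {ω₁, ω₂}, {ω₁, ω₃}, {ω₁, ω₄}, {ω₂, ω₃}, {ω₂, ω₄}, {ω₃, ω₄}, {ω₁, ω₂, ω₃}, {ω₁, ω₂, ω₄}, {ω₁, ω₃, ω₄}, {ω₂, ω₃, ω₄}, S }

Derivation:
Take S₀ = 𝒞 ∪ {∅, S} = { ∅, {ω₁}, {ω₁, ω₂}, {ω₃, ω₄}, {ω₁, ω₂, ω₃}, S }.
Step 1: +3 →
  {ω₄}  = S∖{ω₁, ω₂, ω₃}
  {ω₁, ω₃, ω₄}  = {ω₃, ω₄} ∪ {ω₁}
  {ω₂, ω₃, ω₄}  = S∖{ω₁}
  — 9 sets.
Step 2: 3 new —
  {ω₂}  = S∖{ω₁, ω₃, ω₄}
  {ω₁, ω₄}  = {ω₄} ∪ {ω₁}
  {ω₁, ω₂, ω₄}  = {ω₁, ω₂} ∪ {ω₄}
  — 12 sets.
Step 3: 3 new —
  {ω₃}  = S∖{ω₁, ω₂, ω₄}
  {ω₂, ω₃}  = S∖{ω₁, ω₄}
  {ω₂, ω₄}  = {ω₄} ∪ {ω₂}
  — 15 sets.
Step 4. New:
  {ω₁, ω₃}  = S∖{ω₂, ω₄}
  — 16 sets.
After Step 5 the family is unchanged; done.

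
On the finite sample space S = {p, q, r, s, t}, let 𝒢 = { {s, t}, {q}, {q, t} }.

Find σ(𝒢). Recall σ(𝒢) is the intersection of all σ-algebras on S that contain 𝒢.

Take S₀ = 𝒢 ∪ {∅, S} = { ∅, {q}, {q, t}, {s, t}, S }.
Step 1 adds 4:
  {p, q, r}  = complement {s, t}
  {p, r, s}  = complement {q, t}
  {q, s, t}  = {s, t} ∪ {q, t}
  {p, r, s, t}  = complement {q}
  (now 9)
Step 2 (3 new):
  {p, r}  = complement {q, s, t}
  {p, q, r, s}  = {p, q, r} ∪ {p, r, s}
  {p, q, r, t}  = {q, t} ∪ {p, q, r}
  (now 12)
Step 3: +2 →
  {s}  = complement {p, q, r, t}
  {t}  = complement {p, q, r, s}
  (now 14)
Step 4: 2 new —
  {q, s}  = {s} ∪ {q}
  {p, r, t}  = {p, r} ∪ {t}
  (now 16)
Step 5: stable.

Therefore σ(𝒢) = { ∅, {q}, {s}, {t}, {p, r}, {q, s}, {q, t}, {s, t}, {p, q, r}, {p, r, s}, {p, r, t}, {q, s, t}, {p, q, r, s}, {p, q, r, t}, {p, r, s, t}, S } (|σ(𝒢)| = 16).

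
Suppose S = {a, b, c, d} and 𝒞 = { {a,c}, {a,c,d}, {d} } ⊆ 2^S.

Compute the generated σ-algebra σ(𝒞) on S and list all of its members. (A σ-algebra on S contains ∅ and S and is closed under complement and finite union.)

σ(𝒞) = { {}, {b}, {d}, {a,c}, {b,d}, {a,b,c}, {a,c,d}, S }

Working:
Take S₀ = 𝒞 ∪ {∅, S} = { {}, {d}, {a,c}, {a,c,d}, S }.
Round 1: 3 new —
  {b}  = ᶜ of {a,c,d}
  {b,d}  = ᶜ of {a,c}
  {a,b,c}  = ᶜ of {d}
  (now 8)
After Round 2 the family is unchanged; done.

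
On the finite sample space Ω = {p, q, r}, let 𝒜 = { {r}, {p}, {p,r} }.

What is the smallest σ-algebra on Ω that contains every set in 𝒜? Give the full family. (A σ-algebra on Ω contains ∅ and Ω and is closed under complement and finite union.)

Answer: σ(𝒜) = { ∅, {p}, {q}, {r}, {p,q}, {p,r}, {q,r}, Ω }

Check:
Initial family (5 sets): { ∅, {p}, {r}, {p,r}, Ω }.
Round 1: +3 →
  {q}  = complement {p,r}
  {p,q}  = complement {r}
  {q,r}  = complement {p}
  [8 total]
Round 2 adds nothing — fixpoint reached.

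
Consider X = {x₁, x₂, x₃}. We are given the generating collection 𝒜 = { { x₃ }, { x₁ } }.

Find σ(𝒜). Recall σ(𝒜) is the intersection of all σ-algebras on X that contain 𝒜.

Start: 𝒜 ∪ {∅, X} = { {  }, { x₁ }, { x₃ }, X }.
Round 1 (3 new):
  { x₁, x₂ }  = { x₃ }ᶜ
  { x₁, x₃ }  = { x₃ } ∪ { x₁ }
  { x₂, x₃ }  = { x₁ }ᶜ
  [7 total]
Round 2. New:
  { x₂ }  = { x₁, x₃ }ᶜ
  [8 total]
Round 3: already closed under ᶜ and ∪.

σ(𝒜) = { {  }, { x₁ }, { x₂ }, { x₃ }, { x₁, x₂ }, { x₁, x₃ }, { x₂, x₃ }, X }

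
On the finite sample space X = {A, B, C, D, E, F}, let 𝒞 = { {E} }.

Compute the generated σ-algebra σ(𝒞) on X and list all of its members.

Start: 𝒞 ∪ {∅, X} = { {}, {E}, X }.
Iteration 1: +1 →
  {A, B, C, D, F}  = ᶜ of {E}
  (now 4)
Iteration 2: no new sets; the family is a σ-algebra.

Hence σ(𝒞) has 4 members: { {}, {E}, {A, B, C, D, F}, X }.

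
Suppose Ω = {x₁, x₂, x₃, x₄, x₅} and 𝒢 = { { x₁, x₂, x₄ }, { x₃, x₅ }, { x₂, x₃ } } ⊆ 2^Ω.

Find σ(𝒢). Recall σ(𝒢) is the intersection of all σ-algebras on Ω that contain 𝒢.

σ(𝒢) (16 sets): { {}, { x₂ }, { x₃ }, { x₅ }, { x₁, x₄ }, { x₂, x₃ }, { x₂, x₅ }, { x₃, x₅ }, { x₁, x₂, x₄ }, { x₁, x₃, x₄ }, { x₁, x₄, x₅ }, { x₂, x₃, x₅ }, { x₁, x₂, x₃, x₄ }, { x₁, x₂, x₄, x₅ }, { x₁, x₃, x₄, x₅ }, Ω }

Check:
Initial family (5 sets): { {}, { x₂, x₃ }, { x₃, x₅ }, { x₁, x₂, x₄ }, Ω }.
Pass 1. New:
  { x₁, x₄, x₅ }  = ᶜ of { x₂, x₃ }
  { x₂, x₃, x₅ }  = { x₂, x₃ } ∪ { x₃, x₅ }
  { x₁, x₂, x₃, x₄ }  = { x₂, x₃ } ∪ { x₁, x₂, x₄ }
  — 8 sets.
Pass 2: +4 →
  { x₅ }  = ᶜ of { x₁, x₂, x₃, x₄ }
  { x₁, x₄ }  = ᶜ of { x₂, x₃, x₅ }
  { x₁, x₂, x₄, x₅ }  = { x₁, x₄, x₅ } ∪ { x₁, x₂, x₄ }
  { x₁, x₃, x₄, x₅ }  = { x₁, x₄, x₅ } ∪ { x₃, x₅ }
  — 12 sets.
Pass 3 adds 2:
  { x₂ }  = ᶜ of { x₁, x₃, x₄, x₅ }
  { x₃ }  = ᶜ of { x₁, x₂, x₄, x₅ }
  — 14 sets.
Pass 4 adds 2:
  { x₂, x₅ }  = { x₂ } ∪ { x₅ }
  { x₁, x₃, x₄ }  = { x₃ } ∪ { x₁, x₄ }
  — 16 sets.
Pass 5 adds nothing — fixpoint reached.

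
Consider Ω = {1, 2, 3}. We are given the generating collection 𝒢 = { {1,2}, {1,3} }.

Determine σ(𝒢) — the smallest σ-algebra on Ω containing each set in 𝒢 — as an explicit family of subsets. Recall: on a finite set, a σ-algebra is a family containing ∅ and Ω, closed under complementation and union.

|σ(𝒢)| = 8.  σ(𝒢) = { {}, {1}, {2}, {3}, {1,2}, {1,3}, {2,3}, Ω }

Derivation:
Start: 𝒢 ∪ {∅, Ω} = { {}, {1,2}, {1,3}, Ω }.
Iteration 1 adds 2:
  {2}  = ᶜ of {1,3}
  {3}  = ᶜ of {1,2}
  |family| = 6
Iteration 2: +1 →
  {2,3}  = {3} ∪ {2}
  |family| = 7
Iteration 3: 1 new —
  {1}  = ᶜ of {2,3}
  |family| = 8
Iteration 4: stable.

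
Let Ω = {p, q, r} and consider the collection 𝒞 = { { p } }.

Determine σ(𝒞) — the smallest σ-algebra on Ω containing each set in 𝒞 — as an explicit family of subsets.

Take S₀ = 𝒞 ∪ {∅, Ω} = { {  }, { p }, Ω }.
Round 1: +1 →
  { q, r }  = complement { p }
  — 4 sets.
Round 2: already closed under ᶜ and ∪.

Therefore σ(𝒞) = { {  }, { p }, { q, r }, Ω } (|σ(𝒞)| = 4).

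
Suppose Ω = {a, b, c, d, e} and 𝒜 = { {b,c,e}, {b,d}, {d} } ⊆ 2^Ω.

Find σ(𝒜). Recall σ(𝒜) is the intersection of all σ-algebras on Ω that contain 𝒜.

Start: 𝒜 ∪ {∅, Ω} = { {}, {d}, {b,d}, {b,c,e}, Ω }.
Iteration 1 (4 new):
  {a,d}  = ᶜ of {b,c,e}
  {a,c,e}  = ᶜ of {b,d}
  {a,b,c,e}  = ᶜ of {d}
  {b,c,d,e}  = {b,c,e} ∪ {d}
  |family| = 9
Iteration 2. New:
  {a}  = ᶜ of {b,c,d,e}
  {a,b,d}  = {a,d} ∪ {b,d}
  {a,c,d,e}  = {a,c,e} ∪ {a,d}
  |family| = 12
Iteration 3: 2 new —
  {b}  = ᶜ of {a,c,d,e}
  {c,e}  = ᶜ of {a,b,d}
  |family| = 14
Iteration 4 adds 2:
  {a,b}  = {b} ∪ {a}
  {c,d,e}  = {d} ∪ {c,e}
  |family| = 16
Iteration 5 adds nothing — fixpoint reached.

Therefore σ(𝒜) = { {}, {a}, {b}, {d}, {a,b}, {a,d}, {b,d}, {c,e}, {a,b,d}, {a,c,e}, {b,c,e}, {c,d,e}, {a,b,c,e}, {a,c,d,e}, {b,c,d,e}, Ω } (|σ(𝒜)| = 16).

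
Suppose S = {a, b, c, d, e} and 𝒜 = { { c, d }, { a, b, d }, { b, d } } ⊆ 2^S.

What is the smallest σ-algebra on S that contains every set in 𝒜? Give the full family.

Start: 𝒜 ∪ {∅, S} = { {}, { b, d }, { c, d }, { a, b, d }, S }.
Iteration 1 (5 new):
  { c, e }  = ᶜ of { a, b, d }
  { a, b, e }  = ᶜ of { c, d }
  { a, c, e }  = ᶜ of { b, d }
  { b, c, d }  = { c, d } ∪ { b, d }
  { a, b, c, d }  = { c, d } ∪ { a, b, d }
  |family| = 10
Iteration 2: 7 new —
  { e }  = ᶜ of { a, b, c, d }
  { a, e }  = ᶜ of { b, c, d }
  { c, d, e }  = { c, d } ∪ { c, e }
  { a, b, c, e }  = { a, c, e } ∪ { a, b, e }
  { a, b, d, e }  = { a, b, d } ∪ { a, b, e }
  { a, c, d, e }  = { c, d } ∪ { a, c, e }
  { b, c, d, e }  = { c, e } ∪ { b, c, d }
  |family| = 17
Iteration 3 (6 new):
  { a }  = ᶜ of { b, c, d, e }
  { b }  = ᶜ of { a, c, d, e }
  { c }  = ᶜ of { a, b, d, e }
  { d }  = ᶜ of { a, b, c, e }
  { a, b }  = ᶜ of { c, d, e }
  { b, d, e }  = { b, d } ∪ { e }
  |family| = 23
Iteration 4 (9 new):
  { a, c }  = ᶜ of { b, d, e }
  { a, d }  = { d } ∪ { a }
  { b, c }  = { b } ∪ { c }
  { b, e }  = { b } ∪ { e }
  { d, e }  = { e } ∪ { d }
  { a, b, c }  = { a, b } ∪ { c }
  { a, c, d }  = { c, d } ∪ { a }
  { a, d, e }  = { a, e } ∪ { d }
  { b, c, e }  = { b } ∪ { c, e }
  |family| = 32
Iteration 5: closed — nothing new.

Therefore σ(𝒜) = { {}, { a }, { b }, { c }, { d }, { e }, { a, b }, { a, c }, { a, d }, { a, e }, { b, c }, { b, d }, { b, e }, { c, d }, { c, e }, { d, e }, { a, b, c }, { a, b, d }, { a, b, e }, { a, c, d }, { a, c, e }, { a, d, e }, { b, c, d }, { b, c, e }, { b, d, e }, { c, d, e }, { a, b, c, d }, { a, b, c, e }, { a, b, d, e }, { a, c, d, e }, { b, c, d, e }, S } (|σ(𝒜)| = 32).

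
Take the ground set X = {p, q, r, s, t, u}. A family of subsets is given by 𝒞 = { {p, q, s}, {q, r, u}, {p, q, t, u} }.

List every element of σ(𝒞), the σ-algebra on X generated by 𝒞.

Begin from { {}, {p, q, s}, {q, r, u}, {p, q, t, u}, X } (that is, 𝒞 plus ∅ and X).
Step 1 adds 6:
  {r, s}  = complement {p, q, t, u}
  {p, s, t}  = complement {q, r, u}
  {r, t, u}  = complement {p, q, s}
  {p, q, r, s, u}  = {q, r, u} ∪ {p, q, s}
  {p, q, r, t, u}  = {q, r, u} ∪ {p, q, t, u}
  {p, q, s, t, u}  = {p, q, s} ∪ {p, q, t, u}
  — 11 sets.
Step 2: 10 new —
  {r}  = complement {p, q, s, t, u}
  {s}  = complement {p, q, r, t, u}
  {t}  = complement {p, q, r, s, u}
  {p, q, r, s}  = {r, s} ∪ {p, q, s}
  {p, q, s, t}  = {p, s, t} ∪ {p, q, s}
  {p, r, s, t}  = {p, s, t} ∪ {r, s}
  {q, r, s, u}  = {r, s} ∪ {q, r, u}
  {q, r, t, u}  = {q, r, u} ∪ {r, t, u}
  {r, s, t, u}  = {r, s} ∪ {r, t, u}
  {p, r, s, t, u}  = {p, s, t} ∪ {r, t, u}
  — 21 sets.
Step 3 adds 12:
  {q}  = complement {p, r, s, t, u}
  {p, q}  = complement {r, s, t, u}
  {p, s}  = complement {q, r, t, u}
  {p, t}  = complement {q, r, s, u}
  {q, u}  = complement {p, r, s, t}
  {r, t}  = {t} ∪ {r}
  {r, u}  = complement {p, q, s, t}
  {s, t}  = {t} ∪ {s}
  {t, u}  = complement {p, q, r, s}
  {r, s, t}  = {r, s} ∪ {t}
  {p, q, r, s, t}  = {r, s} ∪ {p, q, s, t}
  {q, r, s, t, u}  = {r, s} ∪ {q, r, t, u}
  — 33 sets.
Step 4: 26 new —
  {p}  = complement {q, r, s, t, u}
  {u}  = complement {p, q, r, s, t}
  {q, r}  = {q} ∪ {r}
  {q, s}  = {q} ∪ {s}
  {q, t}  = {q} ∪ {t}
  {p, q, r}  = {p, q} ∪ {r}
  {p, q, t}  = {p, q} ∪ {t}
  {p, q, u}  = complement {r, s, t}
  {p, r, s}  = {r, s} ∪ {p, s}
  {p, r, t}  = {r} ∪ {p, t}
  {p, t, u}  = {t, u} ∪ {p, t}
  {q, r, s}  = {r, s} ∪ {q}
  {q, r, t}  = {q} ∪ {r, t}
  {q, s, t}  = {q} ∪ {s, t}
  {q, s, u}  = {q, u} ∪ {s}
  {q, t, u}  = {t, u} ∪ {q}
  {r, s, u}  = {r, s} ∪ {r, u}
  {s, t, u}  = {t, u} ∪ {s, t}
  {p, q, r, t}  = {p, q} ∪ {r, t}
  {p, q, r, u}  = complement {s, t}
  {p, q, s, u}  = complement {r, t}
  {p, r, s, u}  = {p, s} ∪ {r, u}
  {p, r, t, u}  = {r, t, u} ∪ {p, t}
  {p, s, t, u}  = {p, s, t} ∪ {t, u}
  {q, r, s, t}  = {r, s, t} ∪ {q}
  {q, s, t, u}  = {q, u} ∪ {s, t}
  — 59 sets.
Step 5: +5 →
  {p, r}  = complement {q, s, t, u}
  {p, u}  = complement {q, r, s, t}
  {s, u}  = complement {p, q, r, t}
  {p, r, u}  = complement {q, s, t}
  {p, s, u}  = complement {q, r, t}
  — 64 sets.
Step 6: stable.

Therefore σ(𝒞) = { {}, {p}, {q}, {r}, {s}, {t}, {u}, {p, q}, {p, r}, {p, s}, {p, t}, {p, u}, {q, r}, {q, s}, {q, t}, {q, u}, {r, s}, {r, t}, {r, u}, {s, t}, {s, u}, {t, u}, {p, q, r}, {p, q, s}, {p, q, t}, {p, q, u}, {p, r, s}, {p, r, t}, {p, r, u}, {p, s, t}, {p, s, u}, {p, t, u}, {q, r, s}, {q, r, t}, {q, r, u}, {q, s, t}, {q, s, u}, {q, t, u}, {r, s, t}, {r, s, u}, {r, t, u}, {s, t, u}, {p, q, r, s}, {p, q, r, t}, {p, q, r, u}, {p, q, s, t}, {p, q, s, u}, {p, q, t, u}, {p, r, s, t}, {p, r, s, u}, {p, r, t, u}, {p, s, t, u}, {q, r, s, t}, {q, r, s, u}, {q, r, t, u}, {q, s, t, u}, {r, s, t, u}, {p, q, r, s, t}, {p, q, r, s, u}, {p, q, r, t, u}, {p, q, s, t, u}, {p, r, s, t, u}, {q, r, s, t, u}, X } (|σ(𝒞)| = 64).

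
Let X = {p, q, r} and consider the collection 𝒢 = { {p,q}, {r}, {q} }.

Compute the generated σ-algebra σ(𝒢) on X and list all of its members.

|σ(𝒢)| = 8.  σ(𝒢) = { {}, {p}, {q}, {r}, {p,q}, {p,r}, {q,r}, X }

Working:
Initial family (5 sets): { {}, {q}, {r}, {p,q}, X }.
Round 1: 2 new —
  {p,r}  = ᶜ of {q}
  {q,r}  = {r} ∪ {q}
  [7 total]
Round 2: 1 new —
  {p}  = ᶜ of {q,r}
  [8 total]
Round 3 adds nothing — fixpoint reached.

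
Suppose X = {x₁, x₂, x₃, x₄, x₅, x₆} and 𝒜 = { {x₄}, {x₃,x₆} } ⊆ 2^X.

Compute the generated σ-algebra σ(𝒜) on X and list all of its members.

Take S₀ = 𝒜 ∪ {∅, X} = { {}, {x₄}, {x₃,x₆}, X }.
Pass 1. New:
  {x₃,x₄,x₆}  = {x₄} ∪ {x₃,x₆}
  {x₁,x₂,x₄,x₅}  = ᶜ of {x₃,x₆}
  {x₁,x₂,x₃,x₅,x₆}  = ᶜ of {x₄}
Pass 2: 1 new —
  {x₁,x₂,x₅}  = ᶜ of {x₃,x₄,x₆}
Pass 3: already closed under ᶜ and ∪.

Hence σ(𝒜) has 8 members: { {}, {x₄}, {x₃,x₆}, {x₁,x₂,x₅}, {x₃,x₄,x₆}, {x₁,x₂,x₄,x₅}, {x₁,x₂,x₃,x₅,x₆}, X }.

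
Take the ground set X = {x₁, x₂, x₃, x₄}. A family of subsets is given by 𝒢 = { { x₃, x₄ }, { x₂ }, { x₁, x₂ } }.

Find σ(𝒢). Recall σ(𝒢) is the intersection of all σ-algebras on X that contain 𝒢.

Initial family (5 sets): { {}, { x₂ }, { x₁, x₂ }, { x₃, x₄ }, X }.
Round 1 (2 new):
  { x₁, x₃, x₄ }  = X∖{ x₂ }
  { x₂, x₃, x₄ }  = { x₃, x₄ } ∪ { x₂ }
  |family| = 7
Round 2 adds 1:
  { x₁ }  = X∖{ x₂, x₃, x₄ }
  |family| = 8
Round 3: already closed under ᶜ and ∪.

Hence σ(𝒢) has 8 members: { {}, { x₁ }, { x₂ }, { x₁, x₂ }, { x₃, x₄ }, { x₁, x₃, x₄ }, { x₂, x₃, x₄ }, X }.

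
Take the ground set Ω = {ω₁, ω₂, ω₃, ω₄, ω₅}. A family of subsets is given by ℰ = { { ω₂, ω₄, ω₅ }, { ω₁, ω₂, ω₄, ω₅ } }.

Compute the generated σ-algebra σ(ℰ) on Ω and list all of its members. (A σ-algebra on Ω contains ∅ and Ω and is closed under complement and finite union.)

σ(ℰ) (8 sets): { {}, { ω₁ }, { ω₃ }, { ω₁, ω₃ }, { ω₂, ω₄, ω₅ }, { ω₁, ω₂, ω₄, ω₅ }, { ω₂, ω₃, ω₄, ω₅ }, Ω }

Check:
Seed the family with ℰ together with ∅ and Ω: { {}, { ω₂, ω₄, ω₅ }, { ω₁, ω₂, ω₄, ω₅ }, Ω }.
Pass 1: 2 new —
  { ω₃ }  = ᶜ of { ω₁, ω₂, ω₄, ω₅ }
  { ω₁, ω₃ }  = ᶜ of { ω₂, ω₄, ω₅ }
Pass 2: +1 →
  { ω₂, ω₃, ω₄, ω₅ }  = { ω₃ } ∪ { ω₂, ω₄, ω₅ }
Pass 3. New:
  { ω₁ }  = ᶜ of { ω₂, ω₃, ω₄, ω₅ }
Pass 4: closed — nothing new.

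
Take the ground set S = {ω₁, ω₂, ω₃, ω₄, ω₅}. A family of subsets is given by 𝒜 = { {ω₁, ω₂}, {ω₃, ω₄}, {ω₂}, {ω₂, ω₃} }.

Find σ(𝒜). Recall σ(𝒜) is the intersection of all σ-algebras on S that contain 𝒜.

Seed the family with 𝒜 together with ∅ and S: { {}, {ω₂}, {ω₁, ω₂}, {ω₂, ω₃}, {ω₃, ω₄}, S }.
Iteration 1 (7 new):
  {ω₁, ω₂, ω₃}  = {ω₂, ω₃} ∪ {ω₁, ω₂}
  {ω₁, ω₂, ω₅}  = {ω₃, ω₄}ᶜ
  {ω₁, ω₄, ω₅}  = {ω₂, ω₃}ᶜ
  {ω₂, ω₃, ω₄}  = {ω₃, ω₄} ∪ {ω₂, ω₃}
  {ω₃, ω₄, ω₅}  = {ω₁, ω₂}ᶜ
  {ω₁, ω₂, ω₃, ω₄}  = {ω₃, ω₄} ∪ {ω₁, ω₂}
  {ω₁, ω₃, ω₄, ω₅}  = {ω₂}ᶜ
  |family| = 13
Iteration 2 adds 6:
  {ω₅}  = {ω₁, ω₂, ω₃, ω₄}ᶜ
  {ω₁, ω₅}  = {ω₂, ω₃, ω₄}ᶜ
  {ω₄, ω₅}  = {ω₁, ω₂, ω₃}ᶜ
  {ω₁, ω₂, ω₃, ω₅}  = {ω₁, ω₂, ω₃} ∪ {ω₁, ω₂, ω₅}
  {ω₁, ω₂, ω₄, ω₅}  = {ω₁, ω₄, ω₅} ∪ {ω₁, ω₂}
  {ω₂, ω₃, ω₄, ω₅}  = {ω₃, ω₄, ω₅} ∪ {ω₂, ω₃, ω₄}
  |family| = 19
Iteration 3: 6 new —
  {ω₁}  = {ω₂, ω₃, ω₄, ω₅}ᶜ
  {ω₃}  = {ω₁, ω₂, ω₄, ω₅}ᶜ
  {ω₄}  = {ω₁, ω₂, ω₃, ω₅}ᶜ
  {ω₂, ω₅}  = {ω₂} ∪ {ω₅}
  {ω₂, ω₃, ω₅}  = {ω₅} ∪ {ω₂, ω₃}
  {ω₂, ω₄, ω₅}  = {ω₂} ∪ {ω₄, ω₅}
  |family| = 25
Iteration 4: 7 new —
  {ω₁, ω₃}  = {ω₂, ω₄, ω₅}ᶜ
  {ω₁, ω₄}  = {ω₂, ω₃, ω₅}ᶜ
  {ω₂, ω₄}  = {ω₂} ∪ {ω₄}
  {ω₃, ω₅}  = {ω₅} ∪ {ω₃}
  {ω₁, ω₂, ω₄}  = {ω₁, ω₂} ∪ {ω₄}
  {ω₁, ω₃, ω₄}  = {ω₂, ω₅}ᶜ
  {ω₁, ω₃, ω₅}  = {ω₃} ∪ {ω₁, ω₅}
  |family| = 32
Iteration 5: closed — nothing new.

|σ(𝒜)| = 32.  σ(𝒜) = { {}, {ω₁}, {ω₂}, {ω₃}, {ω₄}, {ω₅}, {ω₁, ω₂}, {ω₁, ω₃}, {ω₁, ω₄}, {ω₁, ω₅}, {ω₂, ω₃}, {ω₂, ω₄}, {ω₂, ω₅}, {ω₃, ω₄}, {ω₃, ω₅}, {ω₄, ω₅}, {ω₁, ω₂, ω₃}, {ω₁, ω₂, ω₄}, {ω₁, ω₂, ω₅}, {ω₁, ω₃, ω₄}, {ω₁, ω₃, ω₅}, {ω₁, ω₄, ω₅}, {ω₂, ω₃, ω₄}, {ω₂, ω₃, ω₅}, {ω₂, ω₄, ω₅}, {ω₃, ω₄, ω₅}, {ω₁, ω₂, ω₃, ω₄}, {ω₁, ω₂, ω₃, ω₅}, {ω₁, ω₂, ω₄, ω₅}, {ω₁, ω₃, ω₄, ω₅}, {ω₂, ω₃, ω₄, ω₅}, S }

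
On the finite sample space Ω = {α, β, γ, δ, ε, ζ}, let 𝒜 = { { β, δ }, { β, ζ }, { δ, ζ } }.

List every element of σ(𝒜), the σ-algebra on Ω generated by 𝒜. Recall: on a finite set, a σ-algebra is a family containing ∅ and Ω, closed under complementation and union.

σ(𝒜) = { {  }, { β }, { δ }, { ζ }, { β, δ }, { β, ζ }, { δ, ζ }, { α, γ, ε }, { β, δ, ζ }, { α, β, γ, ε }, { α, γ, δ, ε }, { α, γ, ε, ζ }, { α, β, γ, δ, ε }, { α, β, γ, ε, ζ }, { α, γ, δ, ε, ζ }, Ω }

Trace:
Take S₀ = 𝒜 ∪ {∅, Ω} = { {  }, { β, δ }, { β, ζ }, { δ, ζ }, Ω }.
Step 1. New:
  { β, δ, ζ }  = { β, ζ } ∪ { δ, ζ }
  { α, β, γ, ε }  = { δ, ζ }ᶜ
  { α, γ, δ, ε }  = { β, ζ }ᶜ
  { α, γ, ε, ζ }  = { β, δ }ᶜ
  (now 9)
Step 2: 4 new —
  { α, γ, ε }  = { β, δ, ζ }ᶜ
  { α, β, γ, δ, ε }  = { α, γ, δ, ε } ∪ { α, β, γ, ε }
  { α, β, γ, ε, ζ }  = { α, γ, ε, ζ } ∪ { β, ζ }
  { α, γ, δ, ε, ζ }  = { α, γ, ε, ζ } ∪ { α, γ, δ, ε }
  (now 13)
Step 3: +3 →
  { β }  = { α, γ, δ, ε, ζ }ᶜ
  { δ }  = { α, β, γ, ε, ζ }ᶜ
  { ζ }  = { α, β, γ, δ, ε }ᶜ
  (now 16)
Step 4: closed — nothing new.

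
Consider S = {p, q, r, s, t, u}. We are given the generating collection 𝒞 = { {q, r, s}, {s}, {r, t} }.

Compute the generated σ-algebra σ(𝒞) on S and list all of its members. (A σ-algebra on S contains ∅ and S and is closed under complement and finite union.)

|σ(𝒞)| = 32.  σ(𝒞) = { {}, {q}, {r}, {s}, {t}, {p, u}, {q, r}, {q, s}, {q, t}, {r, s}, {r, t}, {s, t}, {p, q, u}, {p, r, u}, {p, s, u}, {p, t, u}, {q, r, s}, {q, r, t}, {q, s, t}, {r, s, t}, {p, q, r, u}, {p, q, s, u}, {p, q, t, u}, {p, r, s, u}, {p, r, t, u}, {p, s, t, u}, {q, r, s, t}, {p, q, r, s, u}, {p, q, r, t, u}, {p, q, s, t, u}, {p, r, s, t, u}, S }

Trace:
Begin from { {}, {s}, {r, t}, {q, r, s}, S } (that is, 𝒞 plus ∅ and S).
Iteration 1. New:
  {p, t, u}  = S∖{q, r, s}
  {r, s, t}  = {s} ∪ {r, t}
  {p, q, s, u}  = S∖{r, t}
  {q, r, s, t}  = {q, r, s} ∪ {r, t}
  {p, q, r, t, u}  = S∖{s}
  [10 total]
Iteration 2 adds 7:
  {p, u}  = S∖{q, r, s, t}
  {p, q, u}  = S∖{r, s, t}
  {p, r, t, u}  = {p, t, u} ∪ {r, t}
  {p, s, t, u}  = {p, t, u} ∪ {s}
  {p, q, r, s, u}  = {p, q, s, u} ∪ {q, r, s}
  {p, q, s, t, u}  = {p, q, s, u} ∪ {p, t, u}
  {p, r, s, t, u}  = {r, s, t} ∪ {p, t, u}
  [17 total]
Iteration 3 (7 new):
  {q}  = S∖{p, r, s, t, u}
  {r}  = S∖{p, q, s, t, u}
  {t}  = S∖{p, q, r, s, u}
  {q, r}  = S∖{p, s, t, u}
  {q, s}  = S∖{p, r, t, u}
  {p, s, u}  = {p, u} ∪ {s}
  {p, q, t, u}  = {p, t, u} ∪ {p, q, u}
  [24 total]
Iteration 4: 8 new —
  {q, t}  = {q} ∪ {t}
  {r, s}  = S∖{p, q, t, u}
  {s, t}  = {t} ∪ {s}
  {p, r, u}  = {p, u} ∪ {r}
  {q, r, t}  = S∖{p, s, u}
  {q, s, t}  = {t} ∪ {q, s}
  {p, q, r, u}  = {p, u} ∪ {q, r}
  {p, r, s, u}  = {p, s, u} ∪ {r}
  [32 total]
Iteration 5: no new sets; the family is a σ-algebra.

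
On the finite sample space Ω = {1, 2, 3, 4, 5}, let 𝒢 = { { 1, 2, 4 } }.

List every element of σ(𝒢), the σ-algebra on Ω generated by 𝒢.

σ(𝒢) (4 sets): { {  }, { 3, 5 }, { 1, 2, 4 }, Ω }

Derivation:
Take S₀ = 𝒢 ∪ {∅, Ω} = { {  }, { 1, 2, 4 }, Ω }.
Step 1. New:
  { 3, 5 }  = { 1, 2, 4 }ᶜ
Step 2 adds nothing — fixpoint reached.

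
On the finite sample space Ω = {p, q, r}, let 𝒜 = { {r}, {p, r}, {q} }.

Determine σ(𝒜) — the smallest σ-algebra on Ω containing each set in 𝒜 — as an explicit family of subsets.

Take S₀ = 𝒜 ∪ {∅, Ω} = { {}, {q}, {r}, {p, r}, Ω }.
Pass 1 adds 2:
  {p, q}  = complement {r}
  {q, r}  = {r} ∪ {q}
  (now 7)
Pass 2: +1 →
  {p}  = complement {q, r}
  (now 8)
Pass 3: no new sets; the family is a σ-algebra.

Hence σ(𝒜) has 8 members: { {}, {p}, {q}, {r}, {p, q}, {p, r}, {q, r}, Ω }.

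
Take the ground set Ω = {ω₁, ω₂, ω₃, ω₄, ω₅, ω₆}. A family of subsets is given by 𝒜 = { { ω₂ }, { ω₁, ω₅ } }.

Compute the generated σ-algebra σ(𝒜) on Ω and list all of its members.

Begin from { ∅, { ω₂ }, { ω₁, ω₅ }, Ω } (that is, 𝒜 plus ∅ and Ω).
Step 1 (3 new):
  { ω₁, ω₂, ω₅ }  = { ω₂ } ∪ { ω₁, ω₅ }
  { ω₂, ω₃, ω₄, ω₆ }  = ᶜ of { ω₁, ω₅ }
  { ω₁, ω₃, ω₄, ω₅, ω₆ }  = ᶜ of { ω₂ }
  [7 total]
Step 2 adds 1:
  { ω₃, ω₄, ω₆ }  = ᶜ of { ω₁, ω₂, ω₅ }
  [8 total]
Step 3: stable.

σ(𝒜) = { ∅, { ω₂ }, { ω₁, ω₅ }, { ω₁, ω₂, ω₅ }, { ω₃, ω₄, ω₆ }, { ω₂, ω₃, ω₄, ω₆ }, { ω₁, ω₃, ω₄, ω₅, ω₆ }, Ω }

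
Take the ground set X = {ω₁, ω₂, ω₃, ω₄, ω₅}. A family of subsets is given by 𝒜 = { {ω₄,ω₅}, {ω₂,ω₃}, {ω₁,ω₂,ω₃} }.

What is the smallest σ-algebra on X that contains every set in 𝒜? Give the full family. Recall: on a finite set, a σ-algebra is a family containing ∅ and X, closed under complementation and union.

|σ(𝒜)| = 8.  σ(𝒜) = { {}, {ω₁}, {ω₂,ω₃}, {ω₄,ω₅}, {ω₁,ω₂,ω₃}, {ω₁,ω₄,ω₅}, {ω₂,ω₃,ω₄,ω₅}, X }

Working:
Take S₀ = 𝒜 ∪ {∅, X} = { {}, {ω₂,ω₃}, {ω₄,ω₅}, {ω₁,ω₂,ω₃}, X }.
Pass 1 adds 2:
  {ω₁,ω₄,ω₅}  = {ω₂,ω₃}ᶜ
  {ω₂,ω₃,ω₄,ω₅}  = {ω₄,ω₅} ∪ {ω₂,ω₃}
  (now 7)
Pass 2: +1 →
  {ω₁}  = {ω₂,ω₃,ω₄,ω₅}ᶜ
  (now 8)
Pass 3: closed — nothing new.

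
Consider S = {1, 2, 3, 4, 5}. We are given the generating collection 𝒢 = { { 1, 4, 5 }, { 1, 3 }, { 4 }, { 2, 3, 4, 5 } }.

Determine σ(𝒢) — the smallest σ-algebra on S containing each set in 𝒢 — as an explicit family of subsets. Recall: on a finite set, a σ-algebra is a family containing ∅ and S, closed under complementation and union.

σ(𝒢) (32 sets): { ∅, { 1 }, { 2 }, { 3 }, { 4 }, { 5 }, { 1, 2 }, { 1, 3 }, { 1, 4 }, { 1, 5 }, { 2, 3 }, { 2, 4 }, { 2, 5 }, { 3, 4 }, { 3, 5 }, { 4, 5 }, { 1, 2, 3 }, { 1, 2, 4 }, { 1, 2, 5 }, { 1, 3, 4 }, { 1, 3, 5 }, { 1, 4, 5 }, { 2, 3, 4 }, { 2, 3, 5 }, { 2, 4, 5 }, { 3, 4, 5 }, { 1, 2, 3, 4 }, { 1, 2, 3, 5 }, { 1, 2, 4, 5 }, { 1, 3, 4, 5 }, { 2, 3, 4, 5 }, S }

Trace:
Start: 𝒢 ∪ {∅, S} = { ∅, { 4 }, { 1, 3 }, { 1, 4, 5 }, { 2, 3, 4, 5 }, S }.
Round 1. New:
  { 1 }  = complement { 2, 3, 4, 5 }
  { 2, 3 }  = complement { 1, 4, 5 }
  { 1, 3, 4 }  = { 1, 3 } ∪ { 4 }
  { 2, 4, 5 }  = complement { 1, 3 }
  { 1, 2, 3, 5 }  = complement { 4 }
  { 1, 3, 4, 5 }  = { 1, 4, 5 } ∪ { 1, 3 }
  (now 12)
Round 2 adds 7:
  { 2 }  = complement { 1, 3, 4, 5 }
  { 1, 4 }  = { 4 } ∪ { 1 }
  { 2, 5 }  = complement { 1, 3, 4 }
  { 1, 2, 3 }  = { 2, 3 } ∪ { 1, 3 }
  { 2, 3, 4 }  = { 2, 3 } ∪ { 4 }
  { 1, 2, 3, 4 }  = { 1, 3, 4 } ∪ { 2, 3 }
  { 1, 2, 4, 5 }  = { 1, 4, 5 } ∪ { 2, 4, 5 }
  (now 19)
Round 3: 9 new —
  { 3 }  = complement { 1, 2, 4, 5 }
  { 5 }  = complement { 1, 2, 3, 4 }
  { 1, 2 }  = { 2 } ∪ { 1 }
  { 1, 5 }  = complement { 2, 3, 4 }
  { 2, 4 }  = { 2 } ∪ { 4 }
  { 4, 5 }  = complement { 1, 2, 3 }
  { 1, 2, 4 }  = { 2 } ∪ { 1, 4 }
  { 1, 2, 5 }  = { 2, 5 } ∪ { 1 }
  { 2, 3, 5 }  = complement { 1, 4 }
  (now 28)
Round 4: +4 →
  { 3, 4 }  = complement { 1, 2, 5 }
  { 3, 5 }  = complement { 1, 2, 4 }
  { 1, 3, 5 }  = complement { 2, 4 }
  { 3, 4, 5 }  = complement { 1, 2 }
  (now 32)
Round 5: no new sets; the family is a σ-algebra.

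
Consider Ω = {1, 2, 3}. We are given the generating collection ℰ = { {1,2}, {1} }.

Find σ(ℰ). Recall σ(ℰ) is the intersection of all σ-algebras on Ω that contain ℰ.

Initial family (4 sets): { ∅, {1}, {1,2}, Ω }.
Round 1: +2 →
  {3}  = Ω∖{1,2}
  {2,3}  = Ω∖{1}
Round 2 adds 1:
  {1,3}  = {3} ∪ {1}
Round 3 adds 1:
  {2}  = Ω∖{1,3}
Round 4: no new sets; the family is a σ-algebra.

σ(ℰ) = { ∅, {1}, {2}, {3}, {1,2}, {1,3}, {2,3}, Ω }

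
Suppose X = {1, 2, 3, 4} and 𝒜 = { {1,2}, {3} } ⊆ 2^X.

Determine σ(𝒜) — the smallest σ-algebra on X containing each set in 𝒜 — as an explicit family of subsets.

Begin from { {}, {3}, {1,2}, X } (that is, 𝒜 plus ∅ and X).
Pass 1 adds 3:
  {3,4}  = {1,2}ᶜ
  {1,2,3}  = {1,2} ∪ {3}
  {1,2,4}  = {3}ᶜ
  |family| = 7
Pass 2 (1 new):
  {4}  = {1,2,3}ᶜ
  |family| = 8
Pass 3: stable.

|σ(𝒜)| = 8.  σ(𝒜) = { {}, {3}, {4}, {1,2}, {3,4}, {1,2,3}, {1,2,4}, X }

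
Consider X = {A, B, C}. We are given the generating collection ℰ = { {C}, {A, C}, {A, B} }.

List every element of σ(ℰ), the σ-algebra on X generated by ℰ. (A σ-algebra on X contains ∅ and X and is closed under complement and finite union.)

Answer: σ(ℰ) = { ∅, {A}, {B}, {C}, {A, B}, {A, C}, {B, C}, X }

Trace:
Seed the family with ℰ together with ∅ and X: { ∅, {C}, {A, B}, {A, C}, X }.
Pass 1 (1 new):
  {B}  = X∖{A, C}
  — 6 sets.
Pass 2. New:
  {B, C}  = {C} ∪ {B}
  — 7 sets.
Pass 3 (1 new):
  {A}  = X∖{B, C}
  — 8 sets.
Pass 4: closed — nothing new.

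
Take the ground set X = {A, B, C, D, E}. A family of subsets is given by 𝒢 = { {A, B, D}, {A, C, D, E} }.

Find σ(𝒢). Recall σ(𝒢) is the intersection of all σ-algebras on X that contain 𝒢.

Begin from { ∅, {A, B, D}, {A, C, D, E}, X } (that is, 𝒢 plus ∅ and X).
Round 1: 2 new —
  {B}  = ᶜ of {A, C, D, E}
  {C, E}  = ᶜ of {A, B, D}
  [6 total]
Round 2: 1 new —
  {B, C, E}  = {C, E} ∪ {B}
  [7 total]
Round 3 (1 new):
  {A, D}  = ᶜ of {B, C, E}
  [8 total]
Round 4: stable.

Hence σ(𝒢) has 8 members: { ∅, {B}, {A, D}, {C, E}, {A, B, D}, {B, C, E}, {A, C, D, E}, X }.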